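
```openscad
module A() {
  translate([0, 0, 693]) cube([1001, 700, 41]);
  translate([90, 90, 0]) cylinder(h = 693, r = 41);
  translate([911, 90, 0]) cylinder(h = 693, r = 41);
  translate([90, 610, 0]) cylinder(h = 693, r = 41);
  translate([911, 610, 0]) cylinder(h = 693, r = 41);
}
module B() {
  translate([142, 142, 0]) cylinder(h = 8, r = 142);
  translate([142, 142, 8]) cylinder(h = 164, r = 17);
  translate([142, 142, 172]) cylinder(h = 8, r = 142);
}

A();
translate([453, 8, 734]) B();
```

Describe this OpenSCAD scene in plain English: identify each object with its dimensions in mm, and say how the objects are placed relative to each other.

A is a table: top 1001 mm (x) × 700 mm (y), 41 mm thick, upper face at z = 734 mm, on four round legs of 82 mm diameter, each leg's bounding box inset 49 mm from the nearest pair of top edges, running from z = 0 to the bottom of the top.

B is a spool: two coaxial disc flanges of radius 142 mm and thickness 8 mm, joined by a core cylinder of radius 17 mm and height 164 mm. The lower flange rests on z = 0 and the three cylinders share a vertical axis.

The spool is on top of the table.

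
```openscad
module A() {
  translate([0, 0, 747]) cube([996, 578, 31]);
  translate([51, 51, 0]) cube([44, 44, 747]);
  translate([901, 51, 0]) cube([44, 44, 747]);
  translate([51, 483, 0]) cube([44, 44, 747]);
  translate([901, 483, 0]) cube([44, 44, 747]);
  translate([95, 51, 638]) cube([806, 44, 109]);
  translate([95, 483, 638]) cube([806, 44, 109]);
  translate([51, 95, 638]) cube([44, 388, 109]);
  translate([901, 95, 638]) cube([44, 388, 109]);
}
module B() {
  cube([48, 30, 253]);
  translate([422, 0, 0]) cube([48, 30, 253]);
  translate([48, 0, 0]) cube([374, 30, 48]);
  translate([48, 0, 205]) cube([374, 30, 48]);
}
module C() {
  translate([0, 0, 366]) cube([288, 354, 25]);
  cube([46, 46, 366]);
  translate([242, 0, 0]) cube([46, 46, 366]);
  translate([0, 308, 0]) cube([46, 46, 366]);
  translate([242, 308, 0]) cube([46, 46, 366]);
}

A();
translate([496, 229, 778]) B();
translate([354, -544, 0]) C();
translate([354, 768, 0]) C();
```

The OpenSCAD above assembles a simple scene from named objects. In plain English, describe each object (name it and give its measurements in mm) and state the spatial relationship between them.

A is a table: top 996 mm (x) × 578 mm (y), 31 mm thick, upper face at z = 778 mm, on four 44×44 mm square legs, each inset 51 mm from the nearest pair of top edges, running from z = 0 to the bottom of the top. Four apron rails, 44 mm thick and 109 mm tall, run between adjacent legs with their top edges flush with the underside of the top and their outer faces flush with the legs' outer faces.

B is a picture frame with a 374×157 mm rectangular opening (x by z) and a uniform 48 mm border on every side. Frame depth is 30 mm along y. It is built from two vertical stiles running the full outside height and two horizontal rails spanning the gap between the stiles.

C is a simple wooden stool: a rectangular seat 288 mm (x) by 354 mm (y), 25 mm thick, top face at z = 391 mm, on four square legs, each 46×46 mm in cross-section. The legs rest on z = 0, each flush with a corner of the seat.

The picture frame is on top of the table. Two stools sit around the table at the −y, +y sides.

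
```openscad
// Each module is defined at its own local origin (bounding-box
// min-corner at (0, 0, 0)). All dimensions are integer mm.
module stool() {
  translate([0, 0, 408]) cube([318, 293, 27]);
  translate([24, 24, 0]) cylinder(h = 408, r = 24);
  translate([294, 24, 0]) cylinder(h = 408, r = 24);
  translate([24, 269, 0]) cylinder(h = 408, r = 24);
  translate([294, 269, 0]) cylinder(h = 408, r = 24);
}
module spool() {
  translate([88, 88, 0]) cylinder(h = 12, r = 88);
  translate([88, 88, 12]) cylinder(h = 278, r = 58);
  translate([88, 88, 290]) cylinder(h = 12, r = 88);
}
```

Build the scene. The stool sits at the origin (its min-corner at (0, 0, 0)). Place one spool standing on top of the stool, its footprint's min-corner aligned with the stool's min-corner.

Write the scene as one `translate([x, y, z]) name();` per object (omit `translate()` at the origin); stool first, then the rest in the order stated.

stool();
translate([0, 0, 435]) spool();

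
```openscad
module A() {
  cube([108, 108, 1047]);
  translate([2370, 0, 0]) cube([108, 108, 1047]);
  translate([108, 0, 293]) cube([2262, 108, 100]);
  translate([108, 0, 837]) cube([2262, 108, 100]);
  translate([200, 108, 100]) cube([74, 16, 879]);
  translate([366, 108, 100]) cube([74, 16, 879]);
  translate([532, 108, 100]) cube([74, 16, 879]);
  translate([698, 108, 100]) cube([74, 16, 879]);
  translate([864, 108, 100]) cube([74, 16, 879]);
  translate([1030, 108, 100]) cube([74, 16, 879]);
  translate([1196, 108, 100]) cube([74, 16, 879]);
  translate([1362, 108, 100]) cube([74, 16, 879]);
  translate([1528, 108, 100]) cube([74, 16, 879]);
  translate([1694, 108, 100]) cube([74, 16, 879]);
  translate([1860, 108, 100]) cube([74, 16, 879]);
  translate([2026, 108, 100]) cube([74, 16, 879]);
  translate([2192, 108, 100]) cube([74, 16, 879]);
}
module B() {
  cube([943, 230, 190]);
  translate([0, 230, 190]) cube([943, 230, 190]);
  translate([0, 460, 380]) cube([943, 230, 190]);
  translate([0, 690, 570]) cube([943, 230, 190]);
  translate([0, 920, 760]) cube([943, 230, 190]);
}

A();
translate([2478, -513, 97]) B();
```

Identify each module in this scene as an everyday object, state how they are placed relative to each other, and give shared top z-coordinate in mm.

Both tops at z = 1047 mm.

A is a fence section. B is a staircase. The staircase is beside the fence section with their tops flush at z = 1047. The shared top z-coordinate is 1047 mm.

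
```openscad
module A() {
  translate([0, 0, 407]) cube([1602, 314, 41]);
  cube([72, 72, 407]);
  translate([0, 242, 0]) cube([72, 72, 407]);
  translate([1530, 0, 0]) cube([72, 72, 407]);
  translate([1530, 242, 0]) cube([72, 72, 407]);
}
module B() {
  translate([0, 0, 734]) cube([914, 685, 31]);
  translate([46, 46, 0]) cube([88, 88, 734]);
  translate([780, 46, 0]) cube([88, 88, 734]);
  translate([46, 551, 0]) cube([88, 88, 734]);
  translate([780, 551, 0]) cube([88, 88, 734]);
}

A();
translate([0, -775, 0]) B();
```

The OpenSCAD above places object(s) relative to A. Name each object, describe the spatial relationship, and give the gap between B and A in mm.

A is a bench. B is a table. The table is on the floor beside the bench on its −y side. The gap between the table and the bench is 90 mm.

The table's nearest face is 90 mm from the bench's −y face.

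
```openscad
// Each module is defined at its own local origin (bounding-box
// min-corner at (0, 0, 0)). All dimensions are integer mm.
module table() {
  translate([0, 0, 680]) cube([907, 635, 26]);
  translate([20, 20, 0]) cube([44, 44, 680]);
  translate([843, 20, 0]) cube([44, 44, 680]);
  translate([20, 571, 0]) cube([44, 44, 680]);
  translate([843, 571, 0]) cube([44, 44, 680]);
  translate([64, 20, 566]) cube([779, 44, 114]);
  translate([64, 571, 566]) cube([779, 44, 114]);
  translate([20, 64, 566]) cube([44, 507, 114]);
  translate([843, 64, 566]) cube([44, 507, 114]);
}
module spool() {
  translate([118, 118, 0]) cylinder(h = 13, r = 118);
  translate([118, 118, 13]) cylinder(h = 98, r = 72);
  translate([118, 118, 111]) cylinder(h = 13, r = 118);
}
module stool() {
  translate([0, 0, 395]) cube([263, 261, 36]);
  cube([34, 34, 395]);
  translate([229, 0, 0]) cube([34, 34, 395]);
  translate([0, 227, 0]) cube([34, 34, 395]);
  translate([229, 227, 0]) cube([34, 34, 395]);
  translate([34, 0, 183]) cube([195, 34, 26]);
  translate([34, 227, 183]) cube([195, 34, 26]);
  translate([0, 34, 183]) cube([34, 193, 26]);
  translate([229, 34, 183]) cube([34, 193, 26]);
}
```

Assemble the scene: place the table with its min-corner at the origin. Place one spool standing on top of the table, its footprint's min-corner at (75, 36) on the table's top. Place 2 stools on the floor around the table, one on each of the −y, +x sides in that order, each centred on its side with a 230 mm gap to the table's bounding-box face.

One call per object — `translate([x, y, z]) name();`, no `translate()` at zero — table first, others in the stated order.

table();
translate([75, 36, 706]) spool();
translate([322, -491, 0]) stool();
translate([1137, 187, 0]) stool();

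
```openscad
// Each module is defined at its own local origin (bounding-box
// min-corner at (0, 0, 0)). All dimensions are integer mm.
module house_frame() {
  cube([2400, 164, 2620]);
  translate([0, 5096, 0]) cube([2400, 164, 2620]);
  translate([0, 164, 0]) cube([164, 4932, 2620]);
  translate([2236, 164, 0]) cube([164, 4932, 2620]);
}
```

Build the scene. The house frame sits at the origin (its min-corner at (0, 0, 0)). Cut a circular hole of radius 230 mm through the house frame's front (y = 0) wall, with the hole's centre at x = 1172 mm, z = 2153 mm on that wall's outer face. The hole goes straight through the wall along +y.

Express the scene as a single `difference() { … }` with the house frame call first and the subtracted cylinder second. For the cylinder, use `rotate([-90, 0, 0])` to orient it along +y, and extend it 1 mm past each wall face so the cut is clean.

difference() {
  house_frame();
  translate([1172, -1, 2153]) rotate([-90, 0, 0]) cylinder(h = 166, r = 230);
}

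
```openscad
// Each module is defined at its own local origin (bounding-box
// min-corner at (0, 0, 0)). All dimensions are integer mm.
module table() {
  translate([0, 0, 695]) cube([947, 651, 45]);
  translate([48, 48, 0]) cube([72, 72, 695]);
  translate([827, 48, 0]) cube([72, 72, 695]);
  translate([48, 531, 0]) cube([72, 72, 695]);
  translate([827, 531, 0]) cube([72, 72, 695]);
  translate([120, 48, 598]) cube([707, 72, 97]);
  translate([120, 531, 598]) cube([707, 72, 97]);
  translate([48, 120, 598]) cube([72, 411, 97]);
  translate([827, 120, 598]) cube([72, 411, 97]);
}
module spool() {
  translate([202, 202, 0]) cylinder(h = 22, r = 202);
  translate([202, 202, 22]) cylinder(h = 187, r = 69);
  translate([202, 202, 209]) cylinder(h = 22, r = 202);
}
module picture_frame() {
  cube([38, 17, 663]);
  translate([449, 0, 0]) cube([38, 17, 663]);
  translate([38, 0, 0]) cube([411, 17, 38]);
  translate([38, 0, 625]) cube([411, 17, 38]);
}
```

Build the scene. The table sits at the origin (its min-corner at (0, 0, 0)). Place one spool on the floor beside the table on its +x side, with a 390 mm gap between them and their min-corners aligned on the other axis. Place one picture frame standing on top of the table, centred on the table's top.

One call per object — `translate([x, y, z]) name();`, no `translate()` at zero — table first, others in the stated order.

table();
translate([1337, 0, 0]) spool();
translate([230, 317, 740]) picture_frame();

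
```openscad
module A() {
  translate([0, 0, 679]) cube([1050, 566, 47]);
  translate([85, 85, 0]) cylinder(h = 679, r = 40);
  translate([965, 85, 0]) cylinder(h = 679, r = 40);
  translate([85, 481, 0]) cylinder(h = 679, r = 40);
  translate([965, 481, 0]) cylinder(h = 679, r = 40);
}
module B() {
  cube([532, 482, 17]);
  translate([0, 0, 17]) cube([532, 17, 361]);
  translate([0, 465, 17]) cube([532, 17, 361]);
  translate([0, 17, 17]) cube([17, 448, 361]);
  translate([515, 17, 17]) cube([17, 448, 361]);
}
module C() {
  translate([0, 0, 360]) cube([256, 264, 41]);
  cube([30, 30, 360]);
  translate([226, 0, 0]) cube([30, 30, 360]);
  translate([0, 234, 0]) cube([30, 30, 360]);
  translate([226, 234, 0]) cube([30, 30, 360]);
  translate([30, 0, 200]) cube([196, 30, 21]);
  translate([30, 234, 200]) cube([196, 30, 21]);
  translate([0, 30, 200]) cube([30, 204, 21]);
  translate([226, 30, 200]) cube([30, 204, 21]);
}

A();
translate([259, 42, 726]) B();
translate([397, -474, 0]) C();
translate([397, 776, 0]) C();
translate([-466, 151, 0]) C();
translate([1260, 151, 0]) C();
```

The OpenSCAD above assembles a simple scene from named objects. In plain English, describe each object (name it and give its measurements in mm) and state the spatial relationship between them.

A is a rectangular dining table. The top is 1050×566×47 mm with its upper surface at z = 726 mm. It stands on four round legs of 80 mm diameter, each leg's bounding box inset 45 mm from the nearest pair of top edges, running from the floor to the underside of the top.

B is an open-topped rectangular box: outside dimensions 532×482×378 mm, with a uniform wall and base thickness of 17 mm. The base is a full 532×482 slab on the floor; four walls sit on top of the base. The front and back walls (the −y and +y sides) span the full width; the two side walls fit between them.

C is a four-legged stool. The seat is a 256×264×41 mm slab whose top surface is at z = 401 mm; four square legs, each 30×30 mm in cross-section, run from the floor (z = 0) to the underside of the seat, each flush with a corner of the seat. Four stretchers, 30 mm wide and 21 mm tall, connect adjacent legs with their undersides at z = 200 mm, each running between the inner faces of the legs it joins and aligned with the legs' outer faces on the other axis.

The open box is on top of the table, centred. Four stools sit around the table at the −y, +y, −x, +x sides.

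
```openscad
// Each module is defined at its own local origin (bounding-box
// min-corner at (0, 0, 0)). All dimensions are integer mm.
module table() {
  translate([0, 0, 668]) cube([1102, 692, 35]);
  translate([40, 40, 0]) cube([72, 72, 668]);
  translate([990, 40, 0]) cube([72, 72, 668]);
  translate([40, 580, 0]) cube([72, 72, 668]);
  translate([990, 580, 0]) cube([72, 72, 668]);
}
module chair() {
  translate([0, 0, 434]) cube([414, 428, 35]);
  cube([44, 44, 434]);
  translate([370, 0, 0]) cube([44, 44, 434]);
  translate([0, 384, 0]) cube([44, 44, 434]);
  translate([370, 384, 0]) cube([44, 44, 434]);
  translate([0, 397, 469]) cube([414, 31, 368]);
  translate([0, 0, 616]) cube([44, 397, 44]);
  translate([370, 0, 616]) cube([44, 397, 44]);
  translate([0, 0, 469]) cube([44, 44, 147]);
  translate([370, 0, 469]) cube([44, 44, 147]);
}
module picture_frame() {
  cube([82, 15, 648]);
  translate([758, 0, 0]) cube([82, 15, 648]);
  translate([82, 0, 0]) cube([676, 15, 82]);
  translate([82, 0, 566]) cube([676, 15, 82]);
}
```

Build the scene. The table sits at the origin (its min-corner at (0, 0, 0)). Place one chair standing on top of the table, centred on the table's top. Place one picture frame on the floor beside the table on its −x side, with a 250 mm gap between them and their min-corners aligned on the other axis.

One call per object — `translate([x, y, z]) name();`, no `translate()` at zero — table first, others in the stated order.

table();
translate([344, 132, 703]) chair();
translate([-1090, 0, 0]) picture_frame();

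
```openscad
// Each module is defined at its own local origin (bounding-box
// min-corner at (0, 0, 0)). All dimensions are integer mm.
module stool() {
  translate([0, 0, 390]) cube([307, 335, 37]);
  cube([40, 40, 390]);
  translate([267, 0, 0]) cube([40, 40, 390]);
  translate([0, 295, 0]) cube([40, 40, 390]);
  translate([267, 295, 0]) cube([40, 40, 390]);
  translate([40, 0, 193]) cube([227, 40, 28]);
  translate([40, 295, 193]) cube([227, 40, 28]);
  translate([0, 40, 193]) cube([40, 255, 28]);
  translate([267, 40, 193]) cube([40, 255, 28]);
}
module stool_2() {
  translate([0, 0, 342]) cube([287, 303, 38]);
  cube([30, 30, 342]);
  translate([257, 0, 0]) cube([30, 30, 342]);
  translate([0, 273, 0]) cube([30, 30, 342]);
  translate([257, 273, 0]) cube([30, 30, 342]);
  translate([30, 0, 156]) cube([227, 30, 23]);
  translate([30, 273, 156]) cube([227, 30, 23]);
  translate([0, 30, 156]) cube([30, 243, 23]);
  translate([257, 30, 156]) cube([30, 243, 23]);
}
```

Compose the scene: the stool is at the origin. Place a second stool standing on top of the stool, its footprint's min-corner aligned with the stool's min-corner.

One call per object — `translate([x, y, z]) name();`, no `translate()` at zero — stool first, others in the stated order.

stool();
translate([0, 0, 427]) stool_2();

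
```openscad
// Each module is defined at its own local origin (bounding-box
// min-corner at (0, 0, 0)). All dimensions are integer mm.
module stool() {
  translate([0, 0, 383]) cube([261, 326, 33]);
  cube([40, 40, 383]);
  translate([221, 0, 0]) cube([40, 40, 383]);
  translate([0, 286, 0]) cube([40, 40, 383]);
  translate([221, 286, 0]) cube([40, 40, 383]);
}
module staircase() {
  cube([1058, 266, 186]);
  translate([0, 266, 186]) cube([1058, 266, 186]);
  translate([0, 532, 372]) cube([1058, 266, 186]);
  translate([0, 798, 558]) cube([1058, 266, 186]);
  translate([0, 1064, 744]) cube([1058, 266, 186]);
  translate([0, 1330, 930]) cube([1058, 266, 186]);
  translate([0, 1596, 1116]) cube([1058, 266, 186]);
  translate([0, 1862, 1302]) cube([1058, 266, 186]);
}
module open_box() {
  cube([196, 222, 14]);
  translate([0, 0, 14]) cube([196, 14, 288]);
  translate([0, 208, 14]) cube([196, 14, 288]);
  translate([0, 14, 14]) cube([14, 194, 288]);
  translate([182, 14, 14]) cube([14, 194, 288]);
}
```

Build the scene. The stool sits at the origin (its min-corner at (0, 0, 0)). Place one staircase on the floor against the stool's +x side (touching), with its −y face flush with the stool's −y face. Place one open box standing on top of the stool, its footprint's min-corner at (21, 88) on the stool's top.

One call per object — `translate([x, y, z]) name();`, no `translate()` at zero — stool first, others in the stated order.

stool();
translate([261, 0, 0]) staircase();
translate([21, 88, 416]) open_box();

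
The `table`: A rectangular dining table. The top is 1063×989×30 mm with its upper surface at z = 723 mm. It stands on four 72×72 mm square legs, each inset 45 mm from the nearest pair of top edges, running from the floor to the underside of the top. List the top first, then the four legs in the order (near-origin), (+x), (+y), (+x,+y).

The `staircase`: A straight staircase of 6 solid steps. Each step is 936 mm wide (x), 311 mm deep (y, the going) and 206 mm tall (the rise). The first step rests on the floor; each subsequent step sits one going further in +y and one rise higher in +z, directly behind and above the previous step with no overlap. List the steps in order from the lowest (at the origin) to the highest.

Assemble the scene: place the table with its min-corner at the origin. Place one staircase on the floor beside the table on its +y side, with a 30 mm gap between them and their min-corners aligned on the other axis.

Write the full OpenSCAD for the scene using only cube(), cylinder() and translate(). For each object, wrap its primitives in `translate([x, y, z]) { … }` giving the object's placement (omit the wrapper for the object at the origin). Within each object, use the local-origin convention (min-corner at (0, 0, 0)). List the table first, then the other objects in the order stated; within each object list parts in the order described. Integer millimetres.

translate([0, 0, 693]) cube([1063, 989, 30]);
translate([45, 45, 0]) cube([72, 72, 693]);
translate([946, 45, 0]) cube([72, 72, 693]);
translate([45, 872, 0]) cube([72, 72, 693]);
translate([946, 872, 0]) cube([72, 72, 693]);
translate([0, 1019, 0]) {
  cube([936, 311, 206]);
  translate([0, 311, 206]) cube([936, 311, 206]);
  translate([0, 622, 412]) cube([936, 311, 206]);
  translate([0, 933, 618]) cube([936, 311, 206]);
  translate([0, 1244, 824]) cube([936, 311, 206]);
  translate([0, 1555, 1030]) cube([936, 311, 206]);
}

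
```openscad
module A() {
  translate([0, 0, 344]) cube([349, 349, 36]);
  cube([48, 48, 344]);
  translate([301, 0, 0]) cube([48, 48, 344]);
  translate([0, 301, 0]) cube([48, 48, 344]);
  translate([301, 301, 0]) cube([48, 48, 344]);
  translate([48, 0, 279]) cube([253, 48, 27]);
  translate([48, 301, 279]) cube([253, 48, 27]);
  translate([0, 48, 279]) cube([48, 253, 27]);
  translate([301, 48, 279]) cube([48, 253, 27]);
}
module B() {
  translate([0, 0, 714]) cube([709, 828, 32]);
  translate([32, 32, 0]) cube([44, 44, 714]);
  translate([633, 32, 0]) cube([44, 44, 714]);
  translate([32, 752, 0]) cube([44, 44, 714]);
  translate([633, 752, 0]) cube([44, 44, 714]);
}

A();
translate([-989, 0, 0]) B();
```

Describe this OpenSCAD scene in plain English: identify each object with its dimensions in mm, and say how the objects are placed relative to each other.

A is a simple wooden stool: a rectangular seat 349 mm (x) by 349 mm (y), 36 mm thick, top face at z = 380 mm, on four square legs, each 48×48 mm in cross-section. The legs rest on z = 0, each flush with a corner of the seat. Four stretchers, 48 mm wide and 27 mm tall, connect adjacent legs with their undersides at z = 279 mm, each running between the inner faces of the legs it joins and aligned with the legs' outer faces on the other axis.

B is a rectangular dining table. The top is 709×828×32 mm with its upper surface at z = 746 mm. It stands on four 44×44 mm square legs, each inset 32 mm from the nearest pair of top edges, running from the floor to the underside of the top.

The table is on the floor beside the stool on its −x side.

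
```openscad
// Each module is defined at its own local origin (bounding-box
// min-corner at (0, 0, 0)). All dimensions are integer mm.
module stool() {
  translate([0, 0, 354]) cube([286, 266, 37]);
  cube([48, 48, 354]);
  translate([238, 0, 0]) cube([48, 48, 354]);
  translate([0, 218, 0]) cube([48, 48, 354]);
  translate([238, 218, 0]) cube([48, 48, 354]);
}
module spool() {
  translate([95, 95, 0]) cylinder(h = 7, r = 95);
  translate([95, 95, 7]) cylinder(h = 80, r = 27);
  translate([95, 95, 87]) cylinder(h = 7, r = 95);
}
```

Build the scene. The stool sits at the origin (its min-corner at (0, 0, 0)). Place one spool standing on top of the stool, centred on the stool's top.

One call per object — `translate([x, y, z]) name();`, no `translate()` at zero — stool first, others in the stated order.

stool();
translate([48, 38, 391]) spool();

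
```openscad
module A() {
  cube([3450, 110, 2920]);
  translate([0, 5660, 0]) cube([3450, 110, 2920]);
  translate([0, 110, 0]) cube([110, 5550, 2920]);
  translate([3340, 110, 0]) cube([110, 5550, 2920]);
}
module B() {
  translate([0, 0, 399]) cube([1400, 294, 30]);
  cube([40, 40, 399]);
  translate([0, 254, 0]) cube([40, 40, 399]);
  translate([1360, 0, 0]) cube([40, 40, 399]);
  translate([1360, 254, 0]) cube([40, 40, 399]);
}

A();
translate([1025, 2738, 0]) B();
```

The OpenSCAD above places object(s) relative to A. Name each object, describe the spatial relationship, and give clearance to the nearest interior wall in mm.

A is a house frame. B is a bench. The bench sits inside the house frame, centred. The clearance to the nearest interior wall is 915 mm.

Clearances: x = 915, y = 2628; minimum 915 mm.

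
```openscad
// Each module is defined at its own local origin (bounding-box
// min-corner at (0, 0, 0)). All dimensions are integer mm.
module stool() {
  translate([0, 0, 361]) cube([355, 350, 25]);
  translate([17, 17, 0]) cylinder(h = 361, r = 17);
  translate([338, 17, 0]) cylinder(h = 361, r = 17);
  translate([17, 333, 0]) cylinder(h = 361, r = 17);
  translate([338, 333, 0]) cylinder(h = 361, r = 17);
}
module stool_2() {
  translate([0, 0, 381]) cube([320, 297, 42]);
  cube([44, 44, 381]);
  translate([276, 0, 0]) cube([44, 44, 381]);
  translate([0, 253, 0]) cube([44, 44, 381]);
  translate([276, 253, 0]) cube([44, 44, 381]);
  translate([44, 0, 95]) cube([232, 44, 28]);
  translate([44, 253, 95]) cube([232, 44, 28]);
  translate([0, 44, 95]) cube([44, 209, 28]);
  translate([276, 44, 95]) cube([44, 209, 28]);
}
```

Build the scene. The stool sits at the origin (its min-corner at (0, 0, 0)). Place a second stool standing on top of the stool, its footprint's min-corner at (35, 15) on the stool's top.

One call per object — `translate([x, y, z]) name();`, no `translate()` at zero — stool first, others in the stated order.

stool();
translate([35, 15, 386]) stool_2();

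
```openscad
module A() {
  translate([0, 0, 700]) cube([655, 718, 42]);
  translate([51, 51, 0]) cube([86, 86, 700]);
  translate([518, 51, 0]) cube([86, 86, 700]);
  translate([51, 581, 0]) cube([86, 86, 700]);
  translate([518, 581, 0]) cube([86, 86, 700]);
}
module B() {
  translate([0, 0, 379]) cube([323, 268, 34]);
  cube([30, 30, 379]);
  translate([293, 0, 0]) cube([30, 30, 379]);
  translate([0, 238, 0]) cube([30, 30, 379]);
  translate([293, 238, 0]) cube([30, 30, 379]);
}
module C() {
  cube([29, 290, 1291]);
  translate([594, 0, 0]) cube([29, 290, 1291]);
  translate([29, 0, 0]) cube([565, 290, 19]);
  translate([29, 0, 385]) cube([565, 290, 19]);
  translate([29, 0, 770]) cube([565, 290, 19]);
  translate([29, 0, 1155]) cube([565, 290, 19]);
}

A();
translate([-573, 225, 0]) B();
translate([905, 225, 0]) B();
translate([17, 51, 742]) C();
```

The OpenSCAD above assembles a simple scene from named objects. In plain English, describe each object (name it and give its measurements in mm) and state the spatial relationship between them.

A is a table: top 655 mm (x) × 718 mm (y), 42 mm thick, upper face at z = 742 mm, on four 86×86 mm square legs, each inset 51 mm from the nearest pair of top edges, running from z = 0 to the bottom of the top.

B is a simple wooden stool: a rectangular seat 323 mm (x) by 268 mm (y), 34 mm thick, top face at z = 413 mm, on four square legs, each 30×30 mm in cross-section. The legs rest on z = 0, each flush with a corner of the seat.

C is a bookshelf 623 mm wide overall, 290 mm deep and 1291 mm tall. The two sides are 29 mm thick vertical panels. 4 horizontal shelves of 19 mm thickness span between the inner faces of the sides; the lowest shelf sits on the floor and shelves are stacked with a clear vertical gap of 366 mm between each pair.

Two stools sit around the table at the −x, +x sides. The bookshelf is on top of the table.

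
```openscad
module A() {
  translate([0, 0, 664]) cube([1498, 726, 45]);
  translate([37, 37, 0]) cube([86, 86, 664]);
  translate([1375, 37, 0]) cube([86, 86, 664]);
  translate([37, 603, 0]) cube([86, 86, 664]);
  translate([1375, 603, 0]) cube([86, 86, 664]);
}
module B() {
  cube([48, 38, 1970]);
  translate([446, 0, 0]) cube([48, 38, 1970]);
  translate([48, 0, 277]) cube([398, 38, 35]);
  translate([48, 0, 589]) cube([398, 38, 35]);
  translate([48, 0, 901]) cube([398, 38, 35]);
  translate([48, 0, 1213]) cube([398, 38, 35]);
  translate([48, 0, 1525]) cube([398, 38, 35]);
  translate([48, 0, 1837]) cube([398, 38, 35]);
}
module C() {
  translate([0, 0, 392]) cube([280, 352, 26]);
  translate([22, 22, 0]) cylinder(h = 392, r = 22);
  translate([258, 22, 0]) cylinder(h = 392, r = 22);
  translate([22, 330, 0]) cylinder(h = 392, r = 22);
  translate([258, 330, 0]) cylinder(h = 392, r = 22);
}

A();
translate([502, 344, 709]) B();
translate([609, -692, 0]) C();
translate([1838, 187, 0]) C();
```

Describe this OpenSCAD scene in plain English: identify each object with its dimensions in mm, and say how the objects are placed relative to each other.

A is a table with a 1498×726 mm rectangular top, 45 mm thick, top surface at z = 709 mm, supported by four 86×86 mm square legs, each inset 37 mm from the nearest pair of top edges, running from the floor.

B is a straight ladder. Two 48×38 mm vertical rails, 1970 mm tall, stand 494 mm apart (outside-to-outside) with their front faces coplanar on the −y side. 6 rungs, each 38 mm deep and 35 mm tall, span between the inner faces of the rails, front faces flush with the rails. The lowest rung's underside is at z = 277 mm and rungs are spaced 312 mm apart (underside to underside).

C is a four-legged stool. The seat is 280×352 mm, 26 mm thick, top at z = 418 mm. It stands on four round legs, each 44 mm in diameter, from z = 0 to the seat underside, each leg's axis is inset half a diameter from the nearest pair of seat edges (so the leg's bounding box is flush with the corner).

The ladder is on top of the table, centred. Two stools sit around the table at the −y, +x sides.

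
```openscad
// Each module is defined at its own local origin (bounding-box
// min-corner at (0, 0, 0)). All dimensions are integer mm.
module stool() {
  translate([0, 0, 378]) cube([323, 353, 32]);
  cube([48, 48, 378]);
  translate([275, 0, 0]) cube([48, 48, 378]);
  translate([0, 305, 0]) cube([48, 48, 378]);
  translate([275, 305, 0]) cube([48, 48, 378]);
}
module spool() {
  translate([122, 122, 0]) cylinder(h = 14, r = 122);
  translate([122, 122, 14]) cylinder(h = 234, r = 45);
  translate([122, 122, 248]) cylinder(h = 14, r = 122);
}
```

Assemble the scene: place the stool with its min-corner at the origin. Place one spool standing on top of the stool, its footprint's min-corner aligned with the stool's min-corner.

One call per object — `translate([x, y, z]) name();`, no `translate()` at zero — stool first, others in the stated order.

stool();
translate([0, 0, 410]) spool();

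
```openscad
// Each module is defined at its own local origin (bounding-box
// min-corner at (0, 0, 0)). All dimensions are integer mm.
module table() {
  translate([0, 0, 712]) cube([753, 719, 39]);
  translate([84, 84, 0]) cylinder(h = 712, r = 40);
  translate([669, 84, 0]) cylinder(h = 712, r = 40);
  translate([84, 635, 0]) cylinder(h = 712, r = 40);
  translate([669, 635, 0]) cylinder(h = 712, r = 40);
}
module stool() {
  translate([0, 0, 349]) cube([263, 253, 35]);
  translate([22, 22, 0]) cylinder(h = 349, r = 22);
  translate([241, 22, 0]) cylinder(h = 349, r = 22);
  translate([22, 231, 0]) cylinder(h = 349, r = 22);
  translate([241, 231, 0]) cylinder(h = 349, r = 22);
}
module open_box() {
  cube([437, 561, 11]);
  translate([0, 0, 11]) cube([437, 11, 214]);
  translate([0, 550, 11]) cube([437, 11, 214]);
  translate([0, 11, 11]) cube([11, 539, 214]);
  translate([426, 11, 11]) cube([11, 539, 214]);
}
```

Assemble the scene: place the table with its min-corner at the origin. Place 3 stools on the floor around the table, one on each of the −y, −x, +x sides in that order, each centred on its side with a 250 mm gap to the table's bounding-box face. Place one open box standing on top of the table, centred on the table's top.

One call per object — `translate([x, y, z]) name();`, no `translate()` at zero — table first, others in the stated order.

table();
translate([245, -503, 0]) stool();
translate([-513, 233, 0]) stool();
translate([1003, 233, 0]) stool();
translate([158, 79, 751]) open_box();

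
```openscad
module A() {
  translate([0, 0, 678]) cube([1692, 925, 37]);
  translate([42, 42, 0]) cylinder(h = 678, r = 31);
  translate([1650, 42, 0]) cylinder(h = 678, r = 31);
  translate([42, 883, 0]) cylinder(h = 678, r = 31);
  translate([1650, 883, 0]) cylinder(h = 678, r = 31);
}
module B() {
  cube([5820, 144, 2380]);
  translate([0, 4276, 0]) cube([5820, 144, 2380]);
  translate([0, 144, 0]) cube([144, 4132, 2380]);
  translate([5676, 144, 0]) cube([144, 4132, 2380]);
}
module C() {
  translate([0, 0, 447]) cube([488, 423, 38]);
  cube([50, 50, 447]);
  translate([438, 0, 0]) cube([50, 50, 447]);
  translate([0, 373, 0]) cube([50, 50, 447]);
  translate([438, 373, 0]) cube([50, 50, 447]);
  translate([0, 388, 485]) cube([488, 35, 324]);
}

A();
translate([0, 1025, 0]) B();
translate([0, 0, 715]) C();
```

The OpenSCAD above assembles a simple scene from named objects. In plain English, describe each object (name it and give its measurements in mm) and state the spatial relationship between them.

A is a table with a 1692×925 mm rectangular top, 37 mm thick, top surface at z = 715 mm, supported by four round legs of 62 mm diameter, each leg's bounding box inset 11 mm from the nearest pair of top edges, running from the floor.

B is the wall frame of a small rectangular building: four walls, each 2380 mm tall and 144 mm thick, enclosing a footprint 5820 mm (x) by 4420 mm (y) outside-to-outside, with no floor or roof. The front and back walls (the −y and +y sides) span the full width; the two side walls fit between them.

C is a chair: 488×423 mm seat, 38 mm thick, top at z = 485 mm, on four 50 mm square corner legs flush with the seat edges. A 35 mm thick backrest slab spans the full seat width, extending 324 mm above the seat top, its back face flush with the seat's +y edge.

The house frame is on the floor beside the table on its +y side. The chair is on top of the table.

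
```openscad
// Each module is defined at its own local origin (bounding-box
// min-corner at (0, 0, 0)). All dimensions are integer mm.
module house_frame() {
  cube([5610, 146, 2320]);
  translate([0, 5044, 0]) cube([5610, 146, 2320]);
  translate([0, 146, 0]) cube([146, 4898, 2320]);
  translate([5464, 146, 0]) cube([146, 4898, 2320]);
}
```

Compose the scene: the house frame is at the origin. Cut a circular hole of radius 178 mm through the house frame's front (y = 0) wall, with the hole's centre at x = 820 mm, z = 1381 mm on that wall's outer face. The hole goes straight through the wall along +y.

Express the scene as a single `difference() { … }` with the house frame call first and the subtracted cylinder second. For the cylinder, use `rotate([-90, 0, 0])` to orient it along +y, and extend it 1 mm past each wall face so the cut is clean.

difference() {
  house_frame();
  translate([820, -1, 1381]) rotate([-90, 0, 0]) cylinder(h = 148, r = 178);
}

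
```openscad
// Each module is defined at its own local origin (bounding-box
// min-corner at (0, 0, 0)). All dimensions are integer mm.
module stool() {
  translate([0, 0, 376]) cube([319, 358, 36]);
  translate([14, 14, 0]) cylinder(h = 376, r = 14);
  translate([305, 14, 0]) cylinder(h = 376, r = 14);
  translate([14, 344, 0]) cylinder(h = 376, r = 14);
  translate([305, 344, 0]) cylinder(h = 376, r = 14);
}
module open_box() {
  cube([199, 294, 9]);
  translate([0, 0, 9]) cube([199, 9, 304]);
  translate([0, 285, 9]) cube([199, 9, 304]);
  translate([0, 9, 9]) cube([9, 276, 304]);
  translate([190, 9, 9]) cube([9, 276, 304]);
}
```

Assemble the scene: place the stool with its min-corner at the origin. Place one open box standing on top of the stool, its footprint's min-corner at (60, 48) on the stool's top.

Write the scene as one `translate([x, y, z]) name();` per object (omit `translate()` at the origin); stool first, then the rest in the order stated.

stool();
translate([60, 48, 412]) open_box();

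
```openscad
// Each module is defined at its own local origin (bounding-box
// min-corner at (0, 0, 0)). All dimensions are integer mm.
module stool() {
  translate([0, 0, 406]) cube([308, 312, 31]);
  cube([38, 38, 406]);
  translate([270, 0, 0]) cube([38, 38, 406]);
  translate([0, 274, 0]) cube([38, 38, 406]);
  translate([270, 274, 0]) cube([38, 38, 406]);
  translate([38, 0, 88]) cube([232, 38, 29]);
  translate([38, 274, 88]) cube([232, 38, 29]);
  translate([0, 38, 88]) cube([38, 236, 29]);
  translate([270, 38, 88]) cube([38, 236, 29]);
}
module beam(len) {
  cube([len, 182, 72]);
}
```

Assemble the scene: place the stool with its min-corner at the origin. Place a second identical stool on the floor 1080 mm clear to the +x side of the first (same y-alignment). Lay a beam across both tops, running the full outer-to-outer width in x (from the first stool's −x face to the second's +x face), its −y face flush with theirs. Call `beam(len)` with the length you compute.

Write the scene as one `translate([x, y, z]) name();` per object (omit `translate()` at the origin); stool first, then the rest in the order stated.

stool();
translate([1388, 0, 0]) stool();
translate([0, 0, 437]) beam(1696);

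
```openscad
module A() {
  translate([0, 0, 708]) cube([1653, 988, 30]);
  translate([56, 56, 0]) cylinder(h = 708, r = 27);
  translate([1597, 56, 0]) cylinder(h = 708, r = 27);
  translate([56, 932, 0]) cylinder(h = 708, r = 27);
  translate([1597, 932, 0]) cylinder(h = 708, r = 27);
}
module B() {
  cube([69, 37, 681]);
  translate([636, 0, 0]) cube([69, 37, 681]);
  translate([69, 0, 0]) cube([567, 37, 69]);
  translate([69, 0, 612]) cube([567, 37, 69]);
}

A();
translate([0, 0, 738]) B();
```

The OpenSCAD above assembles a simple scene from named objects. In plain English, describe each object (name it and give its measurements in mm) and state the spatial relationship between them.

A is a table: top 1653 mm (x) × 988 mm (y), 30 mm thick, upper face at z = 738 mm, on four round legs of 54 mm diameter, each leg's bounding box inset 29 mm from the nearest pair of top edges, running from z = 0 to the bottom of the top.

B is a picture frame with a 567×543 mm rectangular opening (x by z) and a uniform 69 mm border on every side. Frame depth is 37 mm along y. It is built from two vertical stiles running the full outside height and two horizontal rails spanning the gap between the stiles.

The picture frame is on top of the table.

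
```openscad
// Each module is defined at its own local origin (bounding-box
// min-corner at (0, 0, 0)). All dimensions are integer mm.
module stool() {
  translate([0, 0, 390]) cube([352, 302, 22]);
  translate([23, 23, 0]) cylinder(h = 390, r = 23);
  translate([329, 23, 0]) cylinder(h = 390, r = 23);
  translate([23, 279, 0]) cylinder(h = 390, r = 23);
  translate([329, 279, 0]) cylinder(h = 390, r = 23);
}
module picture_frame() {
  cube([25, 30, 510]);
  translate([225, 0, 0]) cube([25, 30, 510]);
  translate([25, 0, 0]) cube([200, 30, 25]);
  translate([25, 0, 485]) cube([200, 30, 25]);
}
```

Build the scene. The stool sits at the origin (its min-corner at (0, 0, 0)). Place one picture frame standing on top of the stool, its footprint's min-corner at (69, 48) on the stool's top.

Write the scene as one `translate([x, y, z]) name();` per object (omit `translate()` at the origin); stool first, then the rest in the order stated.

stool();
translate([69, 48, 412]) picture_frame();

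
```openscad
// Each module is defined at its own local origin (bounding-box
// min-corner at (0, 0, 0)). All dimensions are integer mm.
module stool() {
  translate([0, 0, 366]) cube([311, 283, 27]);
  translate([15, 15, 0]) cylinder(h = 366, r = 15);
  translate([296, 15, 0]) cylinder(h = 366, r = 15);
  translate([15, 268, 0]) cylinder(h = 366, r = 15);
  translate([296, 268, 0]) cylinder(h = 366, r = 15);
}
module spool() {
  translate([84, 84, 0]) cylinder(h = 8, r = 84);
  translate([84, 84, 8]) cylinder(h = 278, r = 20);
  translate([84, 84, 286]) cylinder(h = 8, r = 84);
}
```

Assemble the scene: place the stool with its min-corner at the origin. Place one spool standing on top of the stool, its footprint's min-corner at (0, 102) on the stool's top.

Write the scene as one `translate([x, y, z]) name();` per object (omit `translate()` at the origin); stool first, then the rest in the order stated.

stool();
translate([0, 102, 393]) spool();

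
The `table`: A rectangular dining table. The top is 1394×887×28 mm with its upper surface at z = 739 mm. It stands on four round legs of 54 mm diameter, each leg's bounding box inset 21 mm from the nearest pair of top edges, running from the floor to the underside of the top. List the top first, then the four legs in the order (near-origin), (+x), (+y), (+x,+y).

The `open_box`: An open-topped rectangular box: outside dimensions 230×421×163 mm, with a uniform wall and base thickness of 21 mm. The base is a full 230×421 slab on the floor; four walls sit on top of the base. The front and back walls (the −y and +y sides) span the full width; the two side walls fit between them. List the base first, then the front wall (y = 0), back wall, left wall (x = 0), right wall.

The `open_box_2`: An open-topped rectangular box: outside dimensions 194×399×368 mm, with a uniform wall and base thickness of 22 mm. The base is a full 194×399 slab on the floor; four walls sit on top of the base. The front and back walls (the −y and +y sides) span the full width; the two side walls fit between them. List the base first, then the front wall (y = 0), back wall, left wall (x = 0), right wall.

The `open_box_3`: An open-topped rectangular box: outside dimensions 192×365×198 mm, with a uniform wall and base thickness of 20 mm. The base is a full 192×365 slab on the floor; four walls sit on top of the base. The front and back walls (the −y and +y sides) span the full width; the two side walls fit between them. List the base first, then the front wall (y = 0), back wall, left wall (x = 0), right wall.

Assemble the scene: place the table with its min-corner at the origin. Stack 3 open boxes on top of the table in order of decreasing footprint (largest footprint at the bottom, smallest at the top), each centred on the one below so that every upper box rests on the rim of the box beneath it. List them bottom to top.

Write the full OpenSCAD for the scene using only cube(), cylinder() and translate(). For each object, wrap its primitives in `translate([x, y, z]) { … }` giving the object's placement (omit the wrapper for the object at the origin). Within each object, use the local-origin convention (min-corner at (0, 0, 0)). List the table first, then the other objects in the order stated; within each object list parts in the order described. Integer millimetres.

translate([0, 0, 711]) cube([1394, 887, 28]);
translate([48, 48, 0]) cylinder(h = 711, r = 27);
translate([1346, 48, 0]) cylinder(h = 711, r = 27);
translate([48, 839, 0]) cylinder(h = 711, r = 27);
translate([1346, 839, 0]) cylinder(h = 711, r = 27);
translate([582, 233, 739]) {
  cube([230, 421, 21]);
  translate([0, 0, 21]) cube([230, 21, 142]);
  translate([0, 400, 21]) cube([230, 21, 142]);
  translate([0, 21, 21]) cube([21, 379, 142]);
  translate([209, 21, 21]) cube([21, 379, 142]);
}
translate([600, 244, 902]) {
  cube([194, 399, 22]);
  translate([0, 0, 22]) cube([194, 22, 346]);
  translate([0, 377, 22]) cube([194, 22, 346]);
  translate([0, 22, 22]) cube([22, 355, 346]);
  translate([172, 22, 22]) cube([22, 355, 346]);
}
translate([601, 261, 1270]) {
  cube([192, 365, 20]);
  translate([0, 0, 20]) cube([192, 20, 178]);
  translate([0, 345, 20]) cube([192, 20, 178]);
  translate([0, 20, 20]) cube([20, 325, 178]);
  translate([172, 20, 20]) cube([20, 325, 178]);
}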